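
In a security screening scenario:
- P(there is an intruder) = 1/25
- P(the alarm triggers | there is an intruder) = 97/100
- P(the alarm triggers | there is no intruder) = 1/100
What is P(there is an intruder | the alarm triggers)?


Using Bayes' theorem:
P(A|B) = P(B|A)·P(A) / P(B)

P(the alarm triggers) = 97/100 × 1/25 + 1/100 × 24/25
= 97/2500 + 6/625 = 121/2500

P(there is an intruder|the alarm triggers) = (97/2500) / (121/2500) = 97/121

P(there is an intruder|the alarm triggers) = 97/121 ≈ 80.17%


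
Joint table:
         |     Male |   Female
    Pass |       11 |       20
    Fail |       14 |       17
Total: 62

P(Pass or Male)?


P(Pass∨Male) = P(Pass) + P(Male) - P(Pass∧Male)
= (31 + 25 - 11)/62 = 45/62

P = 45/62 ≈ 72.58%


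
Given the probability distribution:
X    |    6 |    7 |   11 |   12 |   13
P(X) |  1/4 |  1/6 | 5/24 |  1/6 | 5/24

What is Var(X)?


E[X] = 29/3
E[X²] = 1219/12
Var(X) = E[X²] - (E[X])² = 1219/12 - 841/9 = 293/36

Var(X) = 293/36 ≈ 8.1389


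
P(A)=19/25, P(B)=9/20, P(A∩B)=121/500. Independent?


P(A)×P(B) = 171/500
P(A∩B) = 121/500
Not equal → NOT independent

No, not independent


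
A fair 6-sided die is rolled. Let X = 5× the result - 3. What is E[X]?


E[die] = (1+6)/2 = 7/2
E[X] = 5×7/2 - 3 = 29/2

E[X] = 29/2


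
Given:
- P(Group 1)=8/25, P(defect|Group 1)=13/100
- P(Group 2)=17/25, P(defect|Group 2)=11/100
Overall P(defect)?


P(B) = Σ P(B|Aᵢ)×P(Aᵢ)
  13/100×8/25 = 26/625
  11/100×17/25 = 187/2500
Sum = 291/2500

P(defect) = 291/2500 ≈ 11.64%


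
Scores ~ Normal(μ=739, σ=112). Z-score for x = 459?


z = (x - μ)/σ = (459 - 739)/112 = -2.5

z = -2.5


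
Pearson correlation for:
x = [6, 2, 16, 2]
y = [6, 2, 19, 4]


n=4, Σx=26, Σy=31, Σxy=352, Σx²=300, Σy²=417
r = (4×352 - 26×31)/√((4×300 - 26²)(4×417 - 31²))
= 602/√(524×707) = 602/√370468 ≈ 602/608.6608 ≈ 0.9891

r ≈ 0.9891


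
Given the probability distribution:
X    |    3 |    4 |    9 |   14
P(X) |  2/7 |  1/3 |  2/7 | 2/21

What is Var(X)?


E[X] = 128/21
E[X²] = 348/7
Var(X) = E[X²] - (E[X])² = 348/7 - 16384/441 = 5540/441

Var(X) = 5540/441 ≈ 12.5624


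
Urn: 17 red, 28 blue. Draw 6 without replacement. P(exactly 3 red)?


Hypergeometric: C(17,3)×C(28,3)/C(45,6)
= 680×3276/8145060 = 5304/19393

P(X=3) = 5304/19393 ≈ 27.35%


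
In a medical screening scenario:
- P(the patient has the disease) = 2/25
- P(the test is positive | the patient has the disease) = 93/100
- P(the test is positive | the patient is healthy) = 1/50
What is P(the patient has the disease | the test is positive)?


Using Bayes' theorem:
P(A|B) = P(B|A)·P(A) / P(B)

P(the test is positive) = 93/100 × 2/25 + 1/50 × 23/25
= 93/1250 + 23/1250 = 58/625

P(the patient has the disease|the test is positive) = (93/1250) / (58/625) = 93/116

P(the patient has the disease|the test is positive) = 93/116 ≈ 80.17%


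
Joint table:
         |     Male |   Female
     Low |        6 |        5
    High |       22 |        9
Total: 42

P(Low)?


P(Low) = (6+5)/42 = 11/42

P(Low) = 11/42 ≈ 26.19%


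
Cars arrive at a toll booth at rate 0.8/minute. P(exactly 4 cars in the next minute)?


Poisson(λ=0.8): P(X=4) = e^(-λ)×λ^k/k!
= e^(-0.8) × 0.8^4 / 4!
≈ 0.4493289641 × 0.4096 / 24 ≈ 0.007669

P(X=4) ≈ 0.007669 ≈ 0.77%


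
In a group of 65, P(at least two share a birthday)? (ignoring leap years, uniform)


P(all different) = Π(365-i)/365 for i=0..64
= 0.002317
P(match) = 1 - 0.002317 = 0.997683

P ≈ 0.9977 ≈ 99.77%


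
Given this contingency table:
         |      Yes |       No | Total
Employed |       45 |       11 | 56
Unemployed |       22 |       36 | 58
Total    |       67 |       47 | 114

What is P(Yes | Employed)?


P(Yes | Employed) = 45/(45+11) = 45/56

P(Yes|Employed) = 45/56 ≈ 80.36%


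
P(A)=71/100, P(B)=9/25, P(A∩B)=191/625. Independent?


P(A)×P(B) = 639/2500
P(A∩B) = 191/625
Not equal → NOT independent

No, not independent


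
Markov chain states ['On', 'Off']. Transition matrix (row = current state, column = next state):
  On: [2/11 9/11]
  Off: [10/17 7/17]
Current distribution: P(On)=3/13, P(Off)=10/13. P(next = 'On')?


P(next=On) = Σᵢ P(now=i)×P(i→On)
= 3/13×2/11 + 10/13×10/17
= 6/143 + 100/221 = 1202/2431

P = 1202/2431 ≈ 0.4944


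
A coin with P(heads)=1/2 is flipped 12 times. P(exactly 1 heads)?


Binomial: P(X=1) = C(12,1)×p^1×(1-p)^11
= 12 × 1/2 × 1/2048 = 3/1024

P(X=1) = 3/1024 ≈ 0.29%


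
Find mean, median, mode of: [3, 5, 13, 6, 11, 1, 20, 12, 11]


Sorted: [1, 3, 5, 6, 11, 11, 12, 13, 20]
Mean = 82/9
Median = 11
Freq: {3: 1, 5: 1, 13: 1, 6: 1, 11: 2, 1: 1, 20: 1, 12: 1}
Mode: [11]

Mean=82/9, Median=11, Mode=11


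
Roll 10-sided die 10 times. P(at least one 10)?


P(no 10)^10 = (9/10)^10 = 3486784401/10000000000
P(≥1) = 1 - 3486784401/10000000000 = 6513215599/10000000000

P = 6513215599/10000000000 ≈ 65.13%


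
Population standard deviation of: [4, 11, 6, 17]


Mean = 38/4 = 19/2
  (4-19/2)²=121/4
  (11-19/2)²=9/4
  (6-19/2)²=49/4
  (17-19/2)²=225/4
Σ(x-μ)² = 101
σ² = 101/4

σ = √(101/4) ≈ 5.0249


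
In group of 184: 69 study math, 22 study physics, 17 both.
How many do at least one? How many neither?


|A∪B| = 69+22-17 = 74
Neither = 184-74 = 110

At least one: 74; Neither: 110


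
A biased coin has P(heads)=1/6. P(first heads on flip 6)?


Geometric: P(X=6) = (1-p)^(k-1)×p = (5/6)^5×1/6 = 3125/46656

P(X=6) = 3125/46656 ≈ 6.70%


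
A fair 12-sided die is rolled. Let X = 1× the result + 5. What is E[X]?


E[die] = (1+12)/2 = 13/2
E[X] = 1×13/2 + 5 = 23/2

E[X] = 23/2


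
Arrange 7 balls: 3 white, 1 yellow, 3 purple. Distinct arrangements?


7!/(3!×1!×3!) = 140

140


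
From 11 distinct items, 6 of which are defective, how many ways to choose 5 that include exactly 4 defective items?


Choose 4 of the 6 defective items and 1 of the other 5 items:
C(6,4)×C(5,1) = 15×5 = 75

75


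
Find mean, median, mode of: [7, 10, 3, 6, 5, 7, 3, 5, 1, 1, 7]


Sorted: [1, 1, 3, 3, 5, 5, 6, 7, 7, 7, 10]
Mean = 55/11 = 5
Median = 5
Freq: {7: 3, 10: 1, 3: 2, 6: 1, 5: 2, 1: 2}
Mode: [7]

Mean=5, Median=5, Mode=7


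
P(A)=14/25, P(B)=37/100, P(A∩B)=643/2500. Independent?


P(A)×P(B) = 259/1250
P(A∩B) = 643/2500
Not equal → NOT independent

No, not independent


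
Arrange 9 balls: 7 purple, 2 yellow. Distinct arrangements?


9!/(7!×2!) = 36

36


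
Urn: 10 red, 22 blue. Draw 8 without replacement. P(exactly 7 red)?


Hypergeometric: C(10,7)×C(22,1)/C(32,8)
= 120×22/10518300 = 44/175305

P(X=7) = 44/175305 ≈ 0.03%


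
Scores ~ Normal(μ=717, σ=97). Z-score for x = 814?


z = (x - μ)/σ = (814 - 717)/97 = 1.0

z = 1.0


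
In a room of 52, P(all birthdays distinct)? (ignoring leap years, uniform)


P(all different) = Π(365-i)/365 for i=0..51
= (365/365)×(364/365)×...×(314/365)
= 0.021995

P ≈ 0.0220 ≈ 2.20%


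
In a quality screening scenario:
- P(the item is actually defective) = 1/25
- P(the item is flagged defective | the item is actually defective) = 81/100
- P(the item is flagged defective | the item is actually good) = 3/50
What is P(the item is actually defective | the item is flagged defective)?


Using Bayes' theorem:
P(A|B) = P(B|A)·P(A) / P(B)

P(the item is flagged defective) = 81/100 × 1/25 + 3/50 × 24/25
= 81/2500 + 36/625 = 9/100

P(the item is actually defective|the item is flagged defective) = (81/2500) / (9/100) = 9/25

P(the item is actually defective|the item is flagged defective) = 9/25 ≈ 36.00%


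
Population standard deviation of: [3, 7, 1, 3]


Mean = 14/4 = 7/2
  (3-7/2)²=1/4
  (7-7/2)²=49/4
  (1-7/2)²=25/4
  (3-7/2)²=1/4
Σ(x-μ)² = 19
σ² = 19/4

σ = √(19/4) ≈ 2.1794


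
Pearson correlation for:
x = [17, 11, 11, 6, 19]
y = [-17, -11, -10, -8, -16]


n=5, Σx=64, Σy=-62, Σxy=-872, Σx²=928, Σy²=830
r = (5×(-872) - 64×(-62))/√((5×928 - 64²)(5×830 - (-62)²))
= -392/√(544×306) = -392/√166464 ≈ -392/408.0000 ≈ -0.9608

r ≈ -0.9608


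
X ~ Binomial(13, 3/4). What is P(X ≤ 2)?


P(X ≤ 2) = Σ P(X=i) for i=0..2
P(X=0) = 1/67108864
P(X=1) = 39/67108864
P(X=2) = 351/33554432
Sum = 371/33554432

P(X ≤ 2) = 371/33554432 ≈ 0.00%


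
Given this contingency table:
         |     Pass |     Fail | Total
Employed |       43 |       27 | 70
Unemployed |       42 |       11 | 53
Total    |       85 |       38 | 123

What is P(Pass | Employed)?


P(Pass | Employed) = 43/(43+27) = 43/70

P(Pass|Employed) = 43/70 ≈ 61.43%


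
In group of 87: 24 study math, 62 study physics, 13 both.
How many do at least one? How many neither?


|A∪B| = 24+62-13 = 73
Neither = 87-73 = 14

At least one: 73; Neither: 14


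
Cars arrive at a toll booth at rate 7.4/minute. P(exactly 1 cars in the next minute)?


Poisson(λ=7.4): P(X=1) = e^(-λ)×λ^k/k!
= e^(-7.4) × 7.4^1 / 1!
≈ 0.0006112527611 × 7.4 / 1 ≈ 0.004523

P(X=1) ≈ 0.004523 ≈ 0.45%


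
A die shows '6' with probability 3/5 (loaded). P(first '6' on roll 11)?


Geometric: P(X=11) = (1-p)^(k-1)×p = (2/5)^10×3/5 = 3072/48828125

P(X=11) = 3072/48828125 ≈ 0.01%


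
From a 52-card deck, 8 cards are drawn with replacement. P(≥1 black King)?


P(not a black King) = 50/52 = 25/26
P(none in 8 draws) = (25/26)^8 = 152587890625/208827064576
P(≥1 black King) = 1 - 152587890625/208827064576 = 56239173951/208827064576

P = 56239173951/208827064576 ≈ 26.93%


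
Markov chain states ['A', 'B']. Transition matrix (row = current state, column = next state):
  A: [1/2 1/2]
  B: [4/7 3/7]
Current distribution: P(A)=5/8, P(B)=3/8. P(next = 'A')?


P(next=A) = Σᵢ P(now=i)×P(i→A)
= 5/8×1/2 + 3/8×4/7
= 5/16 + 3/14 = 59/112

P = 59/112 ≈ 0.5268


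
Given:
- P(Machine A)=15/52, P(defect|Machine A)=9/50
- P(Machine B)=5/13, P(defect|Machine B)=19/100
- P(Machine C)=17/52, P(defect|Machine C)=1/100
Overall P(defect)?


P(B) = Σ P(B|Aᵢ)×P(Aᵢ)
  9/50×15/52 = 27/520
  19/100×5/13 = 19/260
  1/100×17/52 = 17/5200
Sum = 667/5200

P(defect) = 667/5200 ≈ 12.83%


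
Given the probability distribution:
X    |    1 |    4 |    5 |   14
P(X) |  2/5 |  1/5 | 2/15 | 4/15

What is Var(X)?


E[X] = 28/5
E[X²] = 296/5
Var(X) = E[X²] - (E[X])² = 296/5 - 784/25 = 696/25

Var(X) = 696/25 ≈ 27.8400


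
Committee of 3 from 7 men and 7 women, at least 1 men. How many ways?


Count by #men:
  1M,2W: C(7,1)×C(7,2)=147
  2M,1W: C(7,2)×C(7,1)=147
  3M,0W: C(7,3)×C(7,0)=35
Total = 329

329


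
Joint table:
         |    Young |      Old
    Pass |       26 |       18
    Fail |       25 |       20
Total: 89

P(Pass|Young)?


P(Pass|Young) = 26/(26+25) = 26/51

P = 26/51 ≈ 50.98%


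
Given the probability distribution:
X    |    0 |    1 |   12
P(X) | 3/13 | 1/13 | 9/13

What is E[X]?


E[X] = Σ x·P(X=x)
= (0)×(3/13) + (1)×(1/13) + (12)×(9/13)
= 109/13

E[X] = 109/13


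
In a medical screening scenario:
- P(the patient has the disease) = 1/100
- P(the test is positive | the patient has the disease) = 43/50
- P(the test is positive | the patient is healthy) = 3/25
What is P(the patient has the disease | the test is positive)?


Using Bayes' theorem:
P(A|B) = P(B|A)·P(A) / P(B)

P(the test is positive) = 43/50 × 1/100 + 3/25 × 99/100
= 43/5000 + 297/2500 = 637/5000

P(the patient has the disease|the test is positive) = (43/5000) / (637/5000) = 43/637

P(the patient has the disease|the test is positive) = 43/637 ≈ 6.75%


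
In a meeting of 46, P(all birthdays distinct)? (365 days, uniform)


P(all different) = Π(365-i)/365 for i=0..45
= (365/365)×(364/365)×...×(320/365)
= 0.051747

P ≈ 0.0517 ≈ 5.17%


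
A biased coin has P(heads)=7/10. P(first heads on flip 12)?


Geometric: P(X=12) = (1-p)^(k-1)×p = (3/10)^11×7/10 = 1240029/1000000000000

P(X=12) = 1240029/1000000000000 ≈ 0.00%


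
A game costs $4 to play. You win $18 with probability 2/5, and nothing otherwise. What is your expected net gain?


E[gain] = (18-4)×2/5 + (-4)×3/5
= 28/5 - 12/5 = 16/5

Expected net gain = $16/5 ≈ $3.20


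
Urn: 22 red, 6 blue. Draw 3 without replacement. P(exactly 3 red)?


Hypergeometric: C(22,3)×C(6,0)/C(28,3)
= 1540×1/3276 = 55/117

P(X=3) = 55/117 ≈ 47.01%


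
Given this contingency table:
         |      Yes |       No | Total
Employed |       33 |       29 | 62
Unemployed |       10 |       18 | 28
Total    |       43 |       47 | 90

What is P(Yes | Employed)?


P(Yes | Employed) = 33/(33+29) = 33/62

P(Yes|Employed) = 33/62 ≈ 53.23%


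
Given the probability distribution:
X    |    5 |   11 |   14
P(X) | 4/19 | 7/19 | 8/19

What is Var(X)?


E[X] = 11
E[X²] = 2515/19
Var(X) = E[X²] - (E[X])² = 2515/19 - 121 = 216/19

Var(X) = 216/19 ≈ 11.3684


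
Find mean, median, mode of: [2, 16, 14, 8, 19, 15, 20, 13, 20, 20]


Sorted: [2, 8, 13, 14, 15, 16, 19, 20, 20, 20]
Mean = 147/10
Median = 31/2
Freq: {2: 1, 16: 1, 14: 1, 8: 1, 19: 1, 15: 1, 20: 3, 13: 1}
Mode: [20]

Mean=147/10, Median=31/2, Mode=20


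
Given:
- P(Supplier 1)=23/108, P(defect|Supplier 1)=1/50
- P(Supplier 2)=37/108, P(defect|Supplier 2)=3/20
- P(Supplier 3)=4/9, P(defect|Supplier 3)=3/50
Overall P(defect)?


P(B) = Σ P(B|Aᵢ)×P(Aᵢ)
  1/50×23/108 = 23/5400
  3/20×37/108 = 37/720
  3/50×4/9 = 2/75
Sum = 889/10800

P(defect) = 889/10800 ≈ 8.23%


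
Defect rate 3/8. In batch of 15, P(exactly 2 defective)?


Binomial: P(X=2) = C(15,2)×p^2×(1-p)^13
= 105 × 9/64 × 1220703125/549755813888 = 1153564453125/35184372088832

P(X=2) = 1153564453125/35184372088832 ≈ 3.28%


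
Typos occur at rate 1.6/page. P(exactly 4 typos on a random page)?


Poisson(λ=1.6): P(X=4) = e^(-λ)×λ^k/k!
= e^(-1.6) × 1.6^4 / 4!
≈ 0.201896518 × 6.5536 / 24 ≈ 0.055131

P(X=4) ≈ 0.055131 ≈ 5.51%


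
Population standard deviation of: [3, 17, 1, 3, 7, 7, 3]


Mean = 41/7
  (3-41/7)²=400/49
  (17-41/7)²=6084/49
  (1-41/7)²=1156/49
  (3-41/7)²=400/49
  (7-41/7)²=64/49
  (7-41/7)²=64/49
  (3-41/7)²=400/49
Σ(x-μ)² = 1224/7
σ² = (1224/7)/7 = 1224/49

σ = √(1224/49) ≈ 4.9980


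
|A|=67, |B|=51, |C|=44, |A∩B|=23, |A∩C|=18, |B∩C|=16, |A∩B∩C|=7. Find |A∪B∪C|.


|A∪B∪C| = 67+51+44-23-18-16+7 = 112

|A∪B∪C| = 112


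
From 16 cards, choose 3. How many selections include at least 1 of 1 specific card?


Complement: C(16,3) - C(15,3) = 560 - 455 = 105

105


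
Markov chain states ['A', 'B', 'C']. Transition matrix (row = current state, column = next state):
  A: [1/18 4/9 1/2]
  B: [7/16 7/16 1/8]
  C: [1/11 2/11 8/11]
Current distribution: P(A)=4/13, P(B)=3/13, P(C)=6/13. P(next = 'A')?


P(next=A) = Σᵢ P(now=i)×P(i→A)
= 4/13×1/18 + 3/13×7/16 + 6/13×1/11
= 2/117 + 21/208 + 6/143 = 3295/20592

P = 3295/20592 ≈ 0.1600


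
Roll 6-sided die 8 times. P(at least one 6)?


P(no 6)^8 = (5/6)^8 = 390625/1679616
P(≥1) = 1 - 390625/1679616 = 1288991/1679616

P = 1288991/1679616 ≈ 76.74%


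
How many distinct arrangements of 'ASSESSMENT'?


Letters: 10, freq: {'A': 1, 'S': 4, 'E': 2, 'M': 1, 'N': 1, 'T': 1}
10!/(1!×4!×2!×1!×1!×1!) = 3628800/48 = 75600

75600


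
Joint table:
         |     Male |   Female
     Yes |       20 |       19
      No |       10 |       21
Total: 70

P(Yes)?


P(Yes) = (20+19)/70 = 39/70

P(Yes) = 39/70 ≈ 55.71%


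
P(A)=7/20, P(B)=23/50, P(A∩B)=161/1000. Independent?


P(A)×P(B) = 161/1000
P(A∩B) = 161/1000
Equal ✓ → Independent

Yes, independent


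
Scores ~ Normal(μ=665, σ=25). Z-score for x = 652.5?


z = (x - μ)/σ = (652.5 - 665)/25 = -0.5

z = -0.5


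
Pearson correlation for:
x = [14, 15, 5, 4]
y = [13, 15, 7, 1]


n=4, Σx=38, Σy=36, Σxy=446, Σx²=462, Σy²=444
r = (4×446 - 38×36)/√((4×462 - 38²)(4×444 - 36²))
= 416/√(404×480) = 416/√193920 ≈ 416/440.3635 ≈ 0.9447

r ≈ 0.9447


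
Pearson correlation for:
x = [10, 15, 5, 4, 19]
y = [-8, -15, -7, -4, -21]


n=5, Σx=53, Σy=-55, Σxy=-755, Σx²=727, Σy²=795
r = (5×(-755) - 53×(-55))/√((5×727 - 53²)(5×795 - (-55)²))
= -860/√(826×950) = -860/√784700 ≈ -860/885.8329 ≈ -0.9708

r ≈ -0.9708


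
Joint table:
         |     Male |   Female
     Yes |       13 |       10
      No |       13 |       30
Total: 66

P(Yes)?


P(Yes) = (13+10)/66 = 23/66

P(Yes) = 23/66 ≈ 34.85%


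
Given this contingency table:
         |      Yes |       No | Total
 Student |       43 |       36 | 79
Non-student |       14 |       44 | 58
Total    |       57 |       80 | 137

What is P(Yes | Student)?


P(Yes | Student) = 43/(43+36) = 43/79

P(Yes|Student) = 43/79 ≈ 54.43%


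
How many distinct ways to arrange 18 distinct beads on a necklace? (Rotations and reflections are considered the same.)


Free circular arrangements: rotations and reflections both identified.
(n-1)!/2 = 17!/2 = 355687428096000/2 = 177843714048000

177843714048000


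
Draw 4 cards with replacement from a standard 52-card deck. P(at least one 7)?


P(not a 7) = 48/52 = 12/13
P(none in 4 draws) = (12/13)^4 = 20736/28561
P(≥1 7) = 1 - 20736/28561 = 7825/28561

P = 7825/28561 ≈ 27.40%


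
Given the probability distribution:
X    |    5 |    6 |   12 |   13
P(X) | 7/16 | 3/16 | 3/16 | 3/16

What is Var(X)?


E[X] = 8
E[X²] = 611/8
Var(X) = E[X²] - (E[X])² = 611/8 - 64 = 99/8

Var(X) = 99/8 ≈ 12.3750


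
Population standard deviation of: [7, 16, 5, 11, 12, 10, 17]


Mean = 78/7
  (7-78/7)²=841/49
  (16-78/7)²=1156/49
  (5-78/7)²=1849/49
  (11-78/7)²=1/49
  (12-78/7)²=36/49
  (10-78/7)²=64/49
  (17-78/7)²=1681/49
Σ(x-μ)² = 804/7
σ² = (804/7)/7 = 804/49

σ = √(804/49) ≈ 4.0507


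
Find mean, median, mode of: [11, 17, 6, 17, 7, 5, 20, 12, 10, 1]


Sorted: [1, 5, 6, 7, 10, 11, 12, 17, 17, 20]
Mean = 106/10 = 53/5
Median = 21/2
Freq: {11: 1, 17: 2, 6: 1, 7: 1, 5: 1, 20: 1, 12: 1, 10: 1, 1: 1}
Mode: [17]

Mean=53/5, Median=21/2, Mode=17


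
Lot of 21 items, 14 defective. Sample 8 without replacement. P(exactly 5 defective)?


Hypergeometric: C(14,5)×C(7,3)/C(21,8)
= 2002×35/203490 = 1001/2907

P(X=5) = 1001/2907 ≈ 34.43%


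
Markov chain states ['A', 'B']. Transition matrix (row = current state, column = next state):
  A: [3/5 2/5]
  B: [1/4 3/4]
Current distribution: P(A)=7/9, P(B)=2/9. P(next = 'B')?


P(next=B) = Σᵢ P(now=i)×P(i→B)
= 7/9×2/5 + 2/9×3/4
= 14/45 + 1/6 = 43/90

P = 43/90 ≈ 0.4778


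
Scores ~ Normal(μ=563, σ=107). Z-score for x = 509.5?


z = (x - μ)/σ = (509.5 - 563)/107 = -0.5

z = -0.5


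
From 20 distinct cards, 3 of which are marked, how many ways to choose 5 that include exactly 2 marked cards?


Choose 2 of the 3 marked cards and 3 of the other 17 cards:
C(3,2)×C(17,3) = 3×680 = 2040

2040


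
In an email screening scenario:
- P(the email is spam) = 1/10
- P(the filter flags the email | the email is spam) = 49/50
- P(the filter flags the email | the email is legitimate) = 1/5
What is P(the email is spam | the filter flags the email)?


Using Bayes' theorem:
P(A|B) = P(B|A)·P(A) / P(B)

P(the filter flags the email) = 49/50 × 1/10 + 1/5 × 9/10
= 49/500 + 9/50 = 139/500

P(the email is spam|the filter flags the email) = (49/500) / (139/500) = 49/139

P(the email is spam|the filter flags the email) = 49/139 ≈ 35.25%


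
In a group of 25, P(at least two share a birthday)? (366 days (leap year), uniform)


P(all different) = Π(366-i)/366 for i=0..24
= 0.432316
P(match) = 1 - 0.432316 = 0.567684

P ≈ 0.5677 ≈ 56.77%


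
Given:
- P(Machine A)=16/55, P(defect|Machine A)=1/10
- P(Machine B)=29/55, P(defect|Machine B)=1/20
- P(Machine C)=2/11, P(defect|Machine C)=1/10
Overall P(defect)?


P(B) = Σ P(B|Aᵢ)×P(Aᵢ)
  1/10×16/55 = 8/275
  1/20×29/55 = 29/1100
  1/10×2/11 = 1/55
Sum = 81/1100

P(defect) = 81/1100 ≈ 7.36%


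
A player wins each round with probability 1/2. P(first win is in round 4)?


Geometric: P(X=4) = (1-p)^(k-1)×p = (1/2)^3×1/2 = 1/16

P(X=4) = 1/16 ≈ 6.25%


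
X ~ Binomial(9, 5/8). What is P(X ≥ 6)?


P(X ≥ 6) = Σ P(X=i) for i=6..9
P(X=6) = 8859375/33554432
P(X=7) = 6328125/33554432
P(X=8) = 10546875/134217728
P(X=9) = 1953125/134217728
Sum = 4578125/8388608

P(X ≥ 6) = 4578125/8388608 ≈ 54.58%


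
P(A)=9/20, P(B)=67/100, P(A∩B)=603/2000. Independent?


P(A)×P(B) = 603/2000
P(A∩B) = 603/2000
Equal ✓ → Independent

Yes, independent


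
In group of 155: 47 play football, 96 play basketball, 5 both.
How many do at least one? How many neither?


|A∪B| = 47+96-5 = 138
Neither = 155-138 = 17

At least one: 138; Neither: 17


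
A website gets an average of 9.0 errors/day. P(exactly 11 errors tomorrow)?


Poisson(λ=9.0): P(X=11) = e^(-λ)×λ^k/k!
= e^(-9.0) × 9.0^11 / 11!
≈ 0.0001234098041 × 31381059609 / 39916800 ≈ 0.097020

P(X=11) ≈ 0.097020 ≈ 9.70%


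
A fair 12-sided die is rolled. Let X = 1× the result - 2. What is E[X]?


E[die] = (1+12)/2 = 13/2
E[X] = 1×13/2 - 2 = 9/2

E[X] = 9/2


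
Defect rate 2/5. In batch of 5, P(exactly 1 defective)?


Binomial: P(X=1) = C(5,1)×p^1×(1-p)^4
= 5 × 2/5 × 81/625 = 162/625

P(X=1) = 162/625 ≈ 25.92%


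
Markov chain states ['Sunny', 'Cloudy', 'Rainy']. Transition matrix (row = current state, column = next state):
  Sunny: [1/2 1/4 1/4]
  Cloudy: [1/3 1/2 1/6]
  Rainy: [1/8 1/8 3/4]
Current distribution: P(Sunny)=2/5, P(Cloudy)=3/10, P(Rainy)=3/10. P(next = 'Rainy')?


P(next=Rainy) = Σᵢ P(now=i)×P(i→Rainy)
= 2/5×1/4 + 3/10×1/6 + 3/10×3/4
= 1/10 + 1/20 + 9/40 = 3/8

P = 3/8 ≈ 0.3750


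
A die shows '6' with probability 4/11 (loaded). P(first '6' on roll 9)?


Geometric: P(X=9) = (1-p)^(k-1)×p = (7/11)^8×4/11 = 23059204/2357947691

P(X=9) = 23059204/2357947691 ≈ 0.98%


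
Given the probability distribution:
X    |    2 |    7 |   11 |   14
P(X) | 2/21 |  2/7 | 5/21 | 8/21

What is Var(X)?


E[X] = 71/7
E[X²] = 825/7
Var(X) = E[X²] - (E[X])² = 825/7 - 5041/49 = 734/49

Var(X) = 734/49 ≈ 14.9796


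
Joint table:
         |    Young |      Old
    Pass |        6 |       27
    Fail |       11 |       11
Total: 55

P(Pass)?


P(Pass) = (6+27)/55 = 33/55 = 3/5

P(Pass) = 3/5 ≈ 60.00%


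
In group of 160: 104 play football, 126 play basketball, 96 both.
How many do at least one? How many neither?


|A∪B| = 104+126-96 = 134
Neither = 160-134 = 26

At least one: 134; Neither: 26


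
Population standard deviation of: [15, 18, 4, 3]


Mean = 40/4 = 10
  (15-10)²=25
  (18-10)²=64
  (4-10)²=36
  (3-10)²=49
Σ(x-μ)² = 174
σ² = 174/4 = 87/2

σ = √(87/2) ≈ 6.5955


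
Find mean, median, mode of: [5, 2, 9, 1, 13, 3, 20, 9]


Sorted: [1, 2, 3, 5, 9, 9, 13, 20]
Mean = 62/8 = 31/4
Median = 7
Freq: {5: 1, 2: 1, 9: 2, 1: 1, 13: 1, 3: 1, 20: 1}
Mode: [9]

Mean=31/4, Median=7, Mode=9


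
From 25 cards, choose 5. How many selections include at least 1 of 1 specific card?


Complement: C(25,5) - C(24,5) = 53130 - 42504 = 10626

10626


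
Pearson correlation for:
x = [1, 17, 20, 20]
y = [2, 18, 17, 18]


n=4, Σx=58, Σy=55, Σxy=1008, Σx²=1090, Σy²=941
r = (4×1008 - 58×55)/√((4×1090 - 58²)(4×941 - 55²))
= 842/√(996×739) = 842/√736044 ≈ 842/857.9301 ≈ 0.9814

r ≈ 0.9814


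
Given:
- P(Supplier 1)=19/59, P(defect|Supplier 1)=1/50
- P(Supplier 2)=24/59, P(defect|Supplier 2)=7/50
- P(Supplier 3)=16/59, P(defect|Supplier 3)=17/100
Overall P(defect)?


P(B) = Σ P(B|Aᵢ)×P(Aᵢ)
  1/50×19/59 = 19/2950
  7/50×24/59 = 84/1475
  17/100×16/59 = 68/1475
Sum = 323/2950

P(defect) = 323/2950 ≈ 10.95%


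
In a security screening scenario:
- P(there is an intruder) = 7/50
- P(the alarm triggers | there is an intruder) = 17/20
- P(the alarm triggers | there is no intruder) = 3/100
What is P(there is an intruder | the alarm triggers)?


Using Bayes' theorem:
P(A|B) = P(B|A)·P(A) / P(B)

P(the alarm triggers) = 17/20 × 7/50 + 3/100 × 43/50
= 119/1000 + 129/5000 = 181/1250

P(there is an intruder|the alarm triggers) = (119/1000) / (181/1250) = 595/724

P(there is an intruder|the alarm triggers) = 595/724 ≈ 82.18%


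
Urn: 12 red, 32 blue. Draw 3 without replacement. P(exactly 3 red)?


Hypergeometric: C(12,3)×C(32,0)/C(44,3)
= 220×1/13244 = 5/301

P(X=3) = 5/301 ≈ 1.66%


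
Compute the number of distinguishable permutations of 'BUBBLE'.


Letters: 6, freq: {'B': 3, 'U': 1, 'L': 1, 'E': 1}
6!/(3!×1!×1!×1!) = 720/6 = 120

120


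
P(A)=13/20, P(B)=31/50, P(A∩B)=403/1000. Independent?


P(A)×P(B) = 403/1000
P(A∩B) = 403/1000
Equal ✓ → Independent

Yes, independent


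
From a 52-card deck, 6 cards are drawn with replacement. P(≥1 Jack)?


P(not a Jack) = 48/52 = 12/13
P(none in 6 draws) = (12/13)^6 = 2985984/4826809
P(≥1 Jack) = 1 - 2985984/4826809 = 1840825/4826809

P = 1840825/4826809 ≈ 38.14%


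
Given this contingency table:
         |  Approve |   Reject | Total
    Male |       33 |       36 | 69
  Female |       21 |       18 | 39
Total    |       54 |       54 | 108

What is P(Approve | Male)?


P(Approve | Male) = 33/(33+36) = 33/69 = 11/23

P(Approve|Male) = 11/23 ≈ 47.83%


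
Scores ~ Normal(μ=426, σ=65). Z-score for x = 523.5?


z = (x - μ)/σ = (523.5 - 426)/65 = 1.5

z = 1.5


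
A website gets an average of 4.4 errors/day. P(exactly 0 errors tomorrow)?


Poisson(λ=4.4): P(X=0) = e^(-λ)×λ^k/k!
= e^(-4.4) × 4.4^0 / 0!
≈ 0.0122773399 × 1 / 1 ≈ 0.012277

P(X=0) ≈ 0.012277 ≈ 1.23%


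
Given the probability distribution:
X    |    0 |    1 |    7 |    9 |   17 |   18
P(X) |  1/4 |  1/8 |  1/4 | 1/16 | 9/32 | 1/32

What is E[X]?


E[X] = Σ x·P(X=x)
= (0)×(1/4) + (1)×(1/8) + (7)×(1/4) + (9)×(1/16) + (17)×(9/32) + (18)×(1/32)
= 249/32

E[X] = 249/32


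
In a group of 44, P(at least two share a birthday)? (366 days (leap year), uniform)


P(all different) = Π(366-i)/366 for i=0..43
= 0.067633
P(match) = 1 - 0.067633 = 0.932367

P ≈ 0.9324 ≈ 93.24%


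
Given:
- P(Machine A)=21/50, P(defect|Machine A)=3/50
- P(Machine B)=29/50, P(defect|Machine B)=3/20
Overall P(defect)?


P(B) = Σ P(B|Aᵢ)×P(Aᵢ)
  3/50×21/50 = 63/2500
  3/20×29/50 = 87/1000
Sum = 561/5000

P(defect) = 561/5000 ≈ 11.22%


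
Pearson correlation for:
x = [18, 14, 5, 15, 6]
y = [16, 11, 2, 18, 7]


n=5, Σx=58, Σy=54, Σxy=764, Σx²=806, Σy²=754
r = (5×764 - 58×54)/√((5×806 - 58²)(5×754 - 54²))
= 688/√(666×854) = 688/√568764 ≈ 688/754.1644 ≈ 0.9123

r ≈ 0.9123


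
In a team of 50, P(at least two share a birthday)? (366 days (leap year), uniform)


P(all different) = Π(366-i)/366 for i=0..49
= 0.029927
P(match) = 1 - 0.029927 = 0.970073

P ≈ 0.9701 ≈ 97.01%


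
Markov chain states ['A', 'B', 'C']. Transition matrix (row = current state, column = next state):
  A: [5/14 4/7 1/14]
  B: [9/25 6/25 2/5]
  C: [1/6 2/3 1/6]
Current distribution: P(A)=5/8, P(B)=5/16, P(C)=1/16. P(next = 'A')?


P(next=A) = Σᵢ P(now=i)×P(i→A)
= 5/8×5/14 + 5/16×9/25 + 1/16×1/6
= 25/112 + 9/80 + 1/96 = 1163/3360

P = 1163/3360 ≈ 0.3461


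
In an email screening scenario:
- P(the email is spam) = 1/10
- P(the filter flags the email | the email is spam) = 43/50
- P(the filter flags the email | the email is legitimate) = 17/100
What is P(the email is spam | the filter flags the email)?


Using Bayes' theorem:
P(A|B) = P(B|A)·P(A) / P(B)

P(the filter flags the email) = 43/50 × 1/10 + 17/100 × 9/10
= 43/500 + 153/1000 = 239/1000

P(the email is spam|the filter flags the email) = (43/500) / (239/1000) = 86/239

P(the email is spam|the filter flags the email) = 86/239 ≈ 35.98%


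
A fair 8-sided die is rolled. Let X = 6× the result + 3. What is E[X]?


E[die] = (1+8)/2 = 9/2
E[X] = 6×9/2 + 3 = 30

E[X] = 30


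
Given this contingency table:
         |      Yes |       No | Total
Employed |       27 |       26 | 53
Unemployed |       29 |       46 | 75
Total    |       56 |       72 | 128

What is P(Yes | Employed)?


P(Yes | Employed) = 27/(27+26) = 27/53

P(Yes|Employed) = 27/53 ≈ 50.94%


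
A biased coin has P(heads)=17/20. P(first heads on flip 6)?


Geometric: P(X=6) = (1-p)^(k-1)×p = (3/20)^5×17/20 = 4131/64000000

P(X=6) = 4131/64000000 ≈ 0.01%


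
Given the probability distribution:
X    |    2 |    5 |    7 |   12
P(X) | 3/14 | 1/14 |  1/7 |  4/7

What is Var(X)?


E[X] = 121/14
E[X²] = 1287/14
Var(X) = E[X²] - (E[X])² = 1287/14 - 14641/196 = 3377/196

Var(X) = 3377/196 ≈ 17.2296


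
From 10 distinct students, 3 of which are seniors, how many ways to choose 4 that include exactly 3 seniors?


Choose 3 of the 3 seniors and 1 of the other 7 students:
C(3,3)×C(7,1) = 1×7 = 7

7


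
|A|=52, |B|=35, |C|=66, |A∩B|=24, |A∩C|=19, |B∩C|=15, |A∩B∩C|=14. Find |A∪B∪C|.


|A∪B∪C| = 52+35+66-24-19-15+14 = 109

|A∪B∪C| = 109


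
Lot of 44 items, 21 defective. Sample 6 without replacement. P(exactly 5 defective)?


Hypergeometric: C(21,5)×C(23,1)/C(44,6)
= 20349×23/7059052 = 66861/1008436

P(X=5) = 66861/1008436 ≈ 6.63%


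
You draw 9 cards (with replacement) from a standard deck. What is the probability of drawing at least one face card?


P(not a face card) = 40/52 = 10/13
P(none in 9 draws) = (10/13)^9 = 1000000000/10604499373
P(≥1 face card) = 1 - 1000000000/10604499373 = 9604499373/10604499373

P = 9604499373/10604499373 ≈ 90.57%


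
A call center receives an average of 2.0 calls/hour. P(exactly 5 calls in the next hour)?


Poisson(λ=2.0): P(X=5) = e^(-λ)×λ^k/k!
= e^(-2.0) × 2.0^5 / 5!
≈ 0.1353352832 × 32 / 120 ≈ 0.036089

P(X=5) ≈ 0.036089 ≈ 3.61%


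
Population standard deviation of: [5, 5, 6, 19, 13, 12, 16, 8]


Mean = 84/8 = 21/2
  (5-21/2)²=121/4
  (5-21/2)²=121/4
  (6-21/2)²=81/4
  (19-21/2)²=289/4
  (13-21/2)²=25/4
  (12-21/2)²=9/4
  (16-21/2)²=121/4
  (8-21/2)²=25/4
Σ(x-μ)² = 198
σ² = 198/8 = 99/4

σ = √(99/4) ≈ 4.9749


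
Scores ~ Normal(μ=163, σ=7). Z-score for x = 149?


z = (x - μ)/σ = (149 - 163)/7 = -2.0

z = -2.0


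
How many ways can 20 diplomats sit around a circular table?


Circular arrangements of 20 distinct objects: fix one position to break rotational symmetry.
(n-1)! = 19! = 121645100408832000

121645100408832000


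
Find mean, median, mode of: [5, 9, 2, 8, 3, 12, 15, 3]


Sorted: [2, 3, 3, 5, 8, 9, 12, 15]
Mean = 57/8
Median = 13/2
Freq: {5: 1, 9: 1, 2: 1, 8: 1, 3: 2, 12: 1, 15: 1}
Mode: [3]

Mean=57/8, Median=13/2, Mode=3


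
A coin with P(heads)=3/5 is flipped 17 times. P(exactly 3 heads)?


Binomial: P(X=3) = C(17,3)×p^3×(1-p)^14
= 680 × 27/125 × 16384/6103515625 = 60162048/152587890625

P(X=3) = 60162048/152587890625 ≈ 0.04%


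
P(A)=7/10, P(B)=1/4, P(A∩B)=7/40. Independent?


P(A)×P(B) = 7/40
P(A∩B) = 7/40
Equal ✓ → Independent

Yes, independent


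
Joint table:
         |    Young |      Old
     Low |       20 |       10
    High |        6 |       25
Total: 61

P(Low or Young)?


P(Low∨Young) = P(Low) + P(Young) - P(Low∧Young)
= (30 + 26 - 20)/61 = 36/61

P = 36/61 ≈ 59.02%


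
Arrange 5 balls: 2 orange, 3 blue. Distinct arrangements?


5!/(2!×3!) = 10

10


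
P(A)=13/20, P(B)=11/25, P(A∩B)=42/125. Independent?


P(A)×P(B) = 143/500
P(A∩B) = 42/125
Not equal → NOT independent

No, not independent


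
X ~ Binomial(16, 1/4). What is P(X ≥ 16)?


P(X ≥ 16) = Σ P(X=i) for i=16..16
P(X=16) = 1/4294967296
Sum = 1/4294967296

P(X ≥ 16) = 1/4294967296 ≈ 0.00%


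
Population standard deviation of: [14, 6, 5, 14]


Mean = 39/4
  (14-39/4)²=289/16
  (6-39/4)²=225/16
  (5-39/4)²=361/16
  (14-39/4)²=289/16
Σ(x-μ)² = 291/4
σ² = (291/4)/4 = 291/16

σ = √(291/16) ≈ 4.2647


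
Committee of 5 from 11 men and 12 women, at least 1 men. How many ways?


Count by #men:
  1M,4W: C(11,1)×C(12,4)=5445
  2M,3W: C(11,2)×C(12,3)=12100
  3M,2W: C(11,3)×C(12,2)=10890
  4M,1W: C(11,4)×C(12,1)=3960
  5M,0W: C(11,5)×C(12,0)=462
Total = 32857

32857


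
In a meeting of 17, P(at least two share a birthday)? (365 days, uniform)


P(all different) = Π(365-i)/365 for i=0..16
= 0.684992
P(match) = 1 - 0.684992 = 0.315008

P ≈ 0.3150 ≈ 31.50%


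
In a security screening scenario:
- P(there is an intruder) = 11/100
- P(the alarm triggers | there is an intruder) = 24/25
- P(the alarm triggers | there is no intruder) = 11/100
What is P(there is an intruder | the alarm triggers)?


Using Bayes' theorem:
P(A|B) = P(B|A)·P(A) / P(B)

P(the alarm triggers) = 24/25 × 11/100 + 11/100 × 89/100
= 66/625 + 979/10000 = 407/2000

P(there is an intruder|the alarm triggers) = (66/625) / (407/2000) = 96/185

P(there is an intruder|the alarm triggers) = 96/185 ≈ 51.89%


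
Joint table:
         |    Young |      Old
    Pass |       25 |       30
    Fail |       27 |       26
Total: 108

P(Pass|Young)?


P(Pass|Young) = 25/(25+27) = 25/52

P = 25/52 ≈ 48.08%


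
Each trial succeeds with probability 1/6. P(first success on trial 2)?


Geometric: P(X=2) = (1-p)^(k-1)×p = (5/6)^1×1/6 = 5/36

P(X=2) = 5/36 ≈ 13.89%


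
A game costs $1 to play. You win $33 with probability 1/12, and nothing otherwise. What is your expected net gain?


E[gain] = (33-1)×1/12 + (-1)×11/12
= 8/3 - 11/12 = 7/4

Expected net gain = $7/4 ≈ $1.75


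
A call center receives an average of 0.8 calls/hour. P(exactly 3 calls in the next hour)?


Poisson(λ=0.8): P(X=3) = e^(-λ)×λ^k/k!
= e^(-0.8) × 0.8^3 / 3!
≈ 0.4493289641 × 0.512 / 6 ≈ 0.038343

P(X=3) ≈ 0.038343 ≈ 3.83%


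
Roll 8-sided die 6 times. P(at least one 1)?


P(no 1)^6 = (7/8)^6 = 117649/262144
P(≥1) = 1 - 117649/262144 = 144495/262144

P = 144495/262144 ≈ 55.12%


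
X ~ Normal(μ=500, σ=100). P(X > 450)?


z = (450-500)/100 = -0.5
P(X > 450) = 1 - P(Z ≤ -0.5) = 1 - 0.3085 = 0.6915

P(X > 450) ≈ 0.6915


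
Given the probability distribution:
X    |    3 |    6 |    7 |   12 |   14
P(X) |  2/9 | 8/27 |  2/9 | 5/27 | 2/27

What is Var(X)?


E[X] = 196/27
E[X²] = 1748/27
Var(X) = E[X²] - (E[X])² = 1748/27 - 38416/729 = 8780/729

Var(X) = 8780/729 ≈ 12.0439


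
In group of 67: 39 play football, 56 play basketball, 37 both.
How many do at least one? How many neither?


|A∪B| = 39+56-37 = 58
Neither = 67-58 = 9

At least one: 58; Neither: 9


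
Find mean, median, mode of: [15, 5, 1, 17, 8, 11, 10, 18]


Sorted: [1, 5, 8, 10, 11, 15, 17, 18]
Mean = 85/8
Median = 21/2
Freq: {15: 1, 5: 1, 1: 1, 17: 1, 8: 1, 11: 1, 10: 1, 18: 1}
Mode: No mode

Mean=85/8, Median=21/2, Mode=No mode


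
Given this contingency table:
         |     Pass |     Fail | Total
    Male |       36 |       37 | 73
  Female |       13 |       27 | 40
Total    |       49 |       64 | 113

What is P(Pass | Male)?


P(Pass | Male) = 36/(36+37) = 36/73

P(Pass|Male) = 36/73 ≈ 49.32%


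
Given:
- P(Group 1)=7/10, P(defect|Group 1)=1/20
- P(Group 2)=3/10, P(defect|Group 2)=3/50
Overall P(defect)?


P(B) = Σ P(B|Aᵢ)×P(Aᵢ)
  1/20×7/10 = 7/200
  3/50×3/10 = 9/500
Sum = 53/1000

P(defect) = 53/1000 ≈ 5.30%


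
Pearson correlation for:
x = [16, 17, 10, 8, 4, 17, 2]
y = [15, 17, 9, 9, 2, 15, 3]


n=7, Σx=74, Σy=70, Σxy=960, Σx²=1018, Σy²=914
r = (7×960 - 74×70)/√((7×1018 - 74²)(7×914 - 70²))
= 1540/√(1650×1498) = 1540/√2471700 ≈ 1540/1572.1641 ≈ 0.9795

r ≈ 0.9795


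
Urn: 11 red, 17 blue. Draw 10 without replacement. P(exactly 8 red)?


Hypergeometric: C(11,8)×C(17,2)/C(28,10)
= 165×136/13123110 = 68/39767

P(X=8) = 68/39767 ≈ 0.17%


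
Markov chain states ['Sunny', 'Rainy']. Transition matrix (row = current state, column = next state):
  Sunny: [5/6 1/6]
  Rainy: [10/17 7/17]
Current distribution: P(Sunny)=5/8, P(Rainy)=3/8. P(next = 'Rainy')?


P(next=Rainy) = Σᵢ P(now=i)×P(i→Rainy)
= 5/8×1/6 + 3/8×7/17
= 5/48 + 21/136 = 211/816

P = 211/816 ≈ 0.2586


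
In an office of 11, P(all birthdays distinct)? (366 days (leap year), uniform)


P(all different) = Π(366-i)/366 for i=0..10
= (366/366)×(365/366)×...×(356/366)
= 0.859219

P ≈ 0.8592 ≈ 85.92%


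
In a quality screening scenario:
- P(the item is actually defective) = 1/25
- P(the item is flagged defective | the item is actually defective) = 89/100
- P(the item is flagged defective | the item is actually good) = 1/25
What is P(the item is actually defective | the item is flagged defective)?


Using Bayes' theorem:
P(A|B) = P(B|A)·P(A) / P(B)

P(the item is flagged defective) = 89/100 × 1/25 + 1/25 × 24/25
= 89/2500 + 24/625 = 37/500

P(the item is actually defective|the item is flagged defective) = (89/2500) / (37/500) = 89/185

P(the item is actually defective|the item is flagged defective) = 89/185 ≈ 48.11%


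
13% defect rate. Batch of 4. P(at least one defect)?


P(all good) = (87/100)^4 = 57289761/100000000
P(≥1 defect) = 42710239/100000000

P = 42710239/100000000 ≈ 42.71%


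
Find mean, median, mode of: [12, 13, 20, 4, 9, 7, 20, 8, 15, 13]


Sorted: [4, 7, 8, 9, 12, 13, 13, 15, 20, 20]
Mean = 121/10
Median = 25/2
Freq: {12: 1, 13: 2, 20: 2, 4: 1, 9: 1, 7: 1, 8: 1, 15: 1}
Mode: [13, 20]

Mean=121/10, Median=25/2, Mode=[13, 20]


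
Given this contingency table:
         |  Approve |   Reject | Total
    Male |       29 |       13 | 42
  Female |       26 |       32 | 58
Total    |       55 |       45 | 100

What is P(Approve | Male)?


P(Approve | Male) = 29/(29+13) = 29/42

P(Approve|Male) = 29/42 ≈ 69.05%


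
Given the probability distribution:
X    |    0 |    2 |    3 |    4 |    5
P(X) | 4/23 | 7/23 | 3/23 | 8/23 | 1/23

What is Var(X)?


E[X] = 60/23
E[X²] = 208/23
Var(X) = E[X²] - (E[X])² = 208/23 - 3600/529 = 1184/529

Var(X) = 1184/529 ≈ 2.2382


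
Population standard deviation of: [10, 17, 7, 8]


Mean = 42/4 = 21/2
  (10-21/2)²=1/4
  (17-21/2)²=169/4
  (7-21/2)²=49/4
  (8-21/2)²=25/4
Σ(x-μ)² = 61
σ² = 61/4

σ = √(61/4) ≈ 3.9051


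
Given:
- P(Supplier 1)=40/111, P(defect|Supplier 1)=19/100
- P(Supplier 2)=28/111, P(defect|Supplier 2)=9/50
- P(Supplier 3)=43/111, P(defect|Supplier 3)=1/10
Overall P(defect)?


P(B) = Σ P(B|Aᵢ)×P(Aᵢ)
  19/100×40/111 = 38/555
  9/50×28/111 = 42/925
  1/10×43/111 = 43/1110
Sum = 847/5550

P(defect) = 847/5550 ≈ 15.26%


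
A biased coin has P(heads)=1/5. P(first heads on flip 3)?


Geometric: P(X=3) = (1-p)^(k-1)×p = (4/5)^2×1/5 = 16/125

P(X=3) = 16/125 ≈ 12.80%


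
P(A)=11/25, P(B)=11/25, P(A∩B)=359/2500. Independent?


P(A)×P(B) = 121/625
P(A∩B) = 359/2500
Not equal → NOT independent

No, not independent


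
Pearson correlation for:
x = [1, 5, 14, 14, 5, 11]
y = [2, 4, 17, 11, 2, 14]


n=6, Σx=50, Σy=50, Σxy=578, Σx²=564, Σy²=630
r = (6×578 - 50×50)/√((6×564 - 50²)(6×630 - 50²))
= 968/√(884×1280) = 968/√1131520 ≈ 968/1063.7293 ≈ 0.9100

r ≈ 0.9100


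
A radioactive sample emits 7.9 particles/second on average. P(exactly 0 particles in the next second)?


Poisson(λ=7.9): P(X=0) = e^(-λ)×λ^k/k!
= e^(-7.9) × 7.9^0 / 0!
≈ 0.0003707435405 × 1 / 1 ≈ 0.000371

P(X=0) ≈ 0.000371 ≈ 0.04%


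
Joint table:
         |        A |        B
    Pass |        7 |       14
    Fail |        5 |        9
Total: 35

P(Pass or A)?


P(Pass∨A) = P(Pass) + P(A) - P(Pass∧A)
= (21 + 12 - 7)/35 = 26/35

P = 26/35 ≈ 74.29%
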